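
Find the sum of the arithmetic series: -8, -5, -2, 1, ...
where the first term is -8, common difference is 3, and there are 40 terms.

Sₙ = n/2 × (first + last)
Last term = a + (n-1)d = -8 + (40-1)×3 = 109
S_40 = 40/2 × (-8 + 109)
S_40 = 40/2 × 101 = 2020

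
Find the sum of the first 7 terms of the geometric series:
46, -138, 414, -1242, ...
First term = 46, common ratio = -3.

Sₙ = a(1 - rⁿ) / (1 - r)
S_7 = 46(1 - (-3)^7) / (1 - (-3))
S_7 = 46(1 - (-2187)) / (4)
S_7 = 25162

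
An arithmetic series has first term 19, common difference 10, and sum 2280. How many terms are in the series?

Using S = n/2 × [2a + (n-1)d]
2280 = n/2 × [2(19) + (n-1)(10)]
2280 = n/2 × [38 + 10n - 10]
4560 = n × [28 + 10n]
10n² + (28)n - 4560 = 0
Discriminant: Δ = (28)² - 4(10)(-4560) = 784 + 182400 = 183184
√Δ = 428
n = [-(28) + √Δ] / (2·10) = (-28 + 428) / 20 = 400 / 20 = 20
(The negative root is discarded since n must be a positive integer.)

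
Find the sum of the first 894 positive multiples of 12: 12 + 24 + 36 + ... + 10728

Factor out 12: = 12(1 + 2 + ... + 894) = 12 × n(n+1)/2
= 12 × 894×895/2
= 12 × 400065
= 4800780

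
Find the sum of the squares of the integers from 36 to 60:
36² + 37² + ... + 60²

Use ∑_{k=1}^{n} k² = n(n+1)(2n+1)/6, then subtract the first 35 terms.
∑_{k=1}^{60} k² = 60×61×121/6 = 73810
∑_{k=1}^{35} k² = 35×36×71/6 = 14910
∑_{k=36}^{60} k² = 73810 - 14910 = 58900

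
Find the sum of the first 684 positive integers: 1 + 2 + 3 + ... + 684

Formula: ∑k = n(n+1)/2
= 684×685/2
= 468540/2
= 234270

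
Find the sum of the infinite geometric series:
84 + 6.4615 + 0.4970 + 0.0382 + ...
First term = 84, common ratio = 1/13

For |r| < 1, S = a / (1 - r)
S = 84 / (1 - (1/13))
S = 84 / (12/13)
S = 91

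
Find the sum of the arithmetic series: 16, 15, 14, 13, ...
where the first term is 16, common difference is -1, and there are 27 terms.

Sₙ = n/2 × (first + last)
Last term = a + (n-1)d = 16 + (27-1)×(-1) = -10
S_27 = 27/2 × (16 + (-10))
S_27 = 27/2 × 6 = 81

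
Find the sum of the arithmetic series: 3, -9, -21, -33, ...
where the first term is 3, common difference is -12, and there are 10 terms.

Sₙ = n/2 × (first + last)
Last term = a + (n-1)d = 3 + (10-1)×(-12) = -105
S_10 = 10/2 × (3 + (-105))
S_10 = 10/2 × (-102) = -510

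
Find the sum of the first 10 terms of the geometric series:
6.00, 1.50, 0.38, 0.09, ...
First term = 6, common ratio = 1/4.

Sₙ = a(1 - rⁿ) / (1 - r)
S_10 = 6(1 - (1/4)^10) / (1 - (1/4))
S_10 = 6(1 - (1/1048576)) / (3/4)
S_10 = 1048575/131072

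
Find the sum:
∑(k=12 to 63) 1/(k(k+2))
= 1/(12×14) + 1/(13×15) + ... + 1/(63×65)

Partial fractions: 1/(k(k+2)) = (1/2)[1/k - 1/(k+2)]
Telescoping leaves the first two and last two terms:
= (1/2)[1/12 + 1/13 - 1/64 - 1/65]
= 1613/24960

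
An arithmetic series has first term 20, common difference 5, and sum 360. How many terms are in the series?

Using S = n/2 × [2a + (n-1)d]
360 = n/2 × [2(20) + (n-1)(5)]
360 = n/2 × [40 + 5n - 5]
720 = n × [35 + 5n]
5n² + (35)n - 720 = 0
Discriminant: Δ = (35)² - 4(5)(-720) = 1225 + 14400 = 15625
√Δ = 125
n = [-(35) + √Δ] / (2·5) = (-35 + 125) / 10 = 90 / 10 = 9
(The negative root is discarded since n must be a positive integer.)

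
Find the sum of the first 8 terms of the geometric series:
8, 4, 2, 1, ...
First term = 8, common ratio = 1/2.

Sₙ = a(1 - rⁿ) / (1 - r)
S_8 = 8(1 - (1/2)^8) / (1 - (1/2))
S_8 = 8(1 - (1/256)) / (1/2)
S_8 = 255/16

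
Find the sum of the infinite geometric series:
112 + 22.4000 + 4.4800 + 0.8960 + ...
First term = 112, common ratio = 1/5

For |r| < 1, S = a / (1 - r)
S = 112 / (1 - (1/5))
S = 112 / (4/5)
S = 140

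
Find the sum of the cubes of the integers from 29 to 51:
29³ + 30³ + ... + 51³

Use ∑_{k=1}^{n} k³ = [n(n+1)/2]², then subtract the first 28 terms.
∑_{k=1}^{51} k³ = [51×52/2]² = 1326² = 1758276
∑_{k=1}^{28} k³ = [28×29/2]² = 406² = 164836
∑_{k=29}^{51} k³ = 1758276 - 164836 = 1593440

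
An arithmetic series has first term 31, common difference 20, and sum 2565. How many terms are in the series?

Using S = n/2 × [2a + (n-1)d]
2565 = n/2 × [2(31) + (n-1)(20)]
2565 = n/2 × [62 + 20n - 20]
5130 = n × [42 + 20n]
20n² + (42)n - 5130 = 0
Discriminant: Δ = (42)² - 4(20)(-5130) = 1764 + 410400 = 412164
√Δ = 642
n = [-(42) + √Δ] / (2·20) = (-42 + 642) / 40 = 600 / 40 = 15
(The negative root is discarded since n must be a positive integer.)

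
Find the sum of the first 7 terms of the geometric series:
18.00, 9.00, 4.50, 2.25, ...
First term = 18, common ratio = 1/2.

Sₙ = a(1 - rⁿ) / (1 - r)
S_7 = 18(1 - (1/2)^7) / (1 - (1/2))
S_7 = 18(1 - (1/128)) / (1/2)
S_7 = 1143/32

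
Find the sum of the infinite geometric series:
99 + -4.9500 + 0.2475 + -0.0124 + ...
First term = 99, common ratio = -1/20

For |r| < 1, S = a / (1 - r)
S = 99 / (1 - (-1/20))
S = 99 / (21/20)
S = 660/7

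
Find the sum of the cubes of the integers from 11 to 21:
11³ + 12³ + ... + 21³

Use ∑_{k=1}^{n} k³ = [n(n+1)/2]², then subtract the first 10 terms.
∑_{k=1}^{21} k³ = [21×22/2]² = 231² = 53361
∑_{k=1}^{10} k³ = [10×11/2]² = 55² = 3025
∑_{k=11}^{21} k³ = 53361 - 3025 = 50336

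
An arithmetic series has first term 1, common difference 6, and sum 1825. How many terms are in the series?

Using S = n/2 × [2a + (n-1)d]
1825 = n/2 × [2(1) + (n-1)(6)]
1825 = n/2 × [2 + 6n - 6]
3650 = n × [-4 + 6n]
6n² + (-4)n - 3650 = 0
Discriminant: Δ = (-4)² - 4(6)(-3650) = 16 + 87600 = 87616
√Δ = 296
n = [-(-4) + √Δ] / (2·6) = (4 + 296) / 12 = 300 / 12 = 25
(The negative root is discarded since n must be a positive integer.)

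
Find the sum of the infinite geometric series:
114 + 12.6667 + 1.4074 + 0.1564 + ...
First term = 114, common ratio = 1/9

For |r| < 1, S = a / (1 - r)
S = 114 / (1 - (1/9))
S = 114 / (8/9)
S = 513/4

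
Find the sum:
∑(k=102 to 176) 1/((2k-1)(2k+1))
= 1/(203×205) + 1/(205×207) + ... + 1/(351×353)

Partial fractions: 1/((2k-1)(2k+1)) = (1/2)[1/(2k-1) - 1/(2k+1)]
The series telescopes:
= (1/2)[1/203 - 1/353]
= 75/71659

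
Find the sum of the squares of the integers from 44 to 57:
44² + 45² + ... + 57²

Use ∑_{k=1}^{n} k² = n(n+1)(2n+1)/6, then subtract the first 43 terms.
∑_{k=1}^{57} k² = 57×58×115/6 = 63365
∑_{k=1}^{43} k² = 43×44×87/6 = 27434
∑_{k=44}^{57} k² = 63365 - 27434 = 35931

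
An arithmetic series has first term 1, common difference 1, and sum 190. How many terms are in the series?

Using S = n/2 × [2a + (n-1)d]
190 = n/2 × [2(1) + (n-1)(1)]
190 = n/2 × [2 + 1n - 1]
380 = n × [1 + 1n]
1n² + (1)n - 380 = 0
Discriminant: Δ = (1)² - 4(1)(-380) = 1 + 1520 = 1521
√Δ = 39
n = [-(1) + √Δ] / (2·1) = (-1 + 39) / 2 = 38 / 2 = 19
(The negative root is discarded since n must be a positive integer.)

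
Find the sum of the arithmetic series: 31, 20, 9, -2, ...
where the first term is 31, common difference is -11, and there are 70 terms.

Sₙ = n/2 × (first + last)
Last term = a + (n-1)d = 31 + (70-1)×(-11) = -728
S_70 = 70/2 × (31 + (-728))
S_70 = 70/2 × (-697) = -24395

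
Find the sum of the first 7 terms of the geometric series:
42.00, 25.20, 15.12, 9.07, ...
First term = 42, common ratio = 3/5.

Sₙ = a(1 - rⁿ) / (1 - r)
S_7 = 42(1 - (3/5)^7) / (1 - (3/5))
S_7 = 42(1 - (2187/78125)) / (2/5)
S_7 = 1594698/15625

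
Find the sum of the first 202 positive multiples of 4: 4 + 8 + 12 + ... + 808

Factor out 4: = 4(1 + 2 + ... + 202) = 4 × n(n+1)/2
= 4 × 202×203/2
= 4 × 20503
= 82012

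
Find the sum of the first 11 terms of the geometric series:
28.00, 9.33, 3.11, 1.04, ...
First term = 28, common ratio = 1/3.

Sₙ = a(1 - rⁿ) / (1 - r)
S_11 = 28(1 - (1/3)^11) / (1 - (1/3))
S_11 = 28(1 - (1/177147)) / (2/3)
S_11 = 2480044/59049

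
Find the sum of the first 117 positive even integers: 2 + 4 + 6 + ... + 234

Sum of first n even numbers = n(n+1)
= 117×118
= 13806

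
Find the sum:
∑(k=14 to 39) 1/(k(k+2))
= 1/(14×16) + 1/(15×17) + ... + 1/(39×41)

Partial fractions: 1/(k(k+2)) = (1/2)[1/k - 1/(k+2)]
Telescoping leaves the first two and last two terms:
= (1/2)[1/14 + 1/15 - 1/40 - 1/41]
= 611/13776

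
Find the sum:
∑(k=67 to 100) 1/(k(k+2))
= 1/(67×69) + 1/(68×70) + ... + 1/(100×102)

Partial fractions: 1/(k(k+2)) = (1/2)[1/k - 1/(k+2)]
Telescoping leaves the first two and last two terms:
= (1/2)[1/67 + 1/68 - 1/101 - 1/102]
= 13703/2760936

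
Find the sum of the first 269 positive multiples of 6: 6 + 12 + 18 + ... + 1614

Factor out 6: = 6(1 + 2 + ... + 269) = 6 × n(n+1)/2
= 6 × 269×270/2
= 6 × 36315
= 217890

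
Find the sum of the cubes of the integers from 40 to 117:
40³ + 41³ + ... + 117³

Use ∑_{k=1}^{n} k³ = [n(n+1)/2]², then subtract the first 39 terms.
∑_{k=1}^{117} k³ = [117×118/2]² = 6903² = 47651409
∑_{k=1}^{39} k³ = [39×40/2]² = 780² = 608400
∑_{k=40}^{117} k³ = 47651409 - 608400 = 47043009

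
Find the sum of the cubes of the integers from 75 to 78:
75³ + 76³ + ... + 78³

Use ∑_{k=1}^{n} k³ = [n(n+1)/2]², then subtract the first 74 terms.
∑_{k=1}^{78} k³ = [78×79/2]² = 3081² = 9492561
∑_{k=1}^{74} k³ = [74×75/2]² = 2775² = 7700625
∑_{k=75}^{78} k³ = 9492561 - 7700625 = 1791936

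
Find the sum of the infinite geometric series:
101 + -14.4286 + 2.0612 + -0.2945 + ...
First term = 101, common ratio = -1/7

For |r| < 1, S = a / (1 - r)
S = 101 / (1 - (-1/7))
S = 101 / (8/7)
S = 707/8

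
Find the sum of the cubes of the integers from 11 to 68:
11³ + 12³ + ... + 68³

Use ∑_{k=1}^{n} k³ = [n(n+1)/2]², then subtract the first 10 terms.
∑_{k=1}^{68} k³ = [68×69/2]² = 2346² = 5503716
∑_{k=1}^{10} k³ = [10×11/2]² = 55² = 3025
∑_{k=11}^{68} k³ = 5503716 - 3025 = 5500691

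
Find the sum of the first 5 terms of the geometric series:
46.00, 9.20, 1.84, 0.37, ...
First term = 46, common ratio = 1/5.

Sₙ = a(1 - rⁿ) / (1 - r)
S_5 = 46(1 - (1/5)^5) / (1 - (1/5))
S_5 = 46(1 - (1/3125)) / (4/5)
S_5 = 35926/625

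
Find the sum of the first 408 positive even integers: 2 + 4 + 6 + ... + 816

Sum of first n even numbers = n(n+1)
= 408×409
= 166872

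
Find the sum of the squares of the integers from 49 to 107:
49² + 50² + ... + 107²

Use ∑_{k=1}^{n} k² = n(n+1)(2n+1)/6, then subtract the first 48 terms.
∑_{k=1}^{107} k² = 107×108×215/6 = 414090
∑_{k=1}^{48} k² = 48×49×97/6 = 38024
∑_{k=49}^{107} k² = 414090 - 38024 = 376066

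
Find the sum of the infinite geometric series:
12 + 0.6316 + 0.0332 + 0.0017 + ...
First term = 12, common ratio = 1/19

For |r| < 1, S = a / (1 - r)
S = 12 / (1 - (1/19))
S = 12 / (18/19)
S = 38/3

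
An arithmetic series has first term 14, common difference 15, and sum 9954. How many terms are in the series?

Using S = n/2 × [2a + (n-1)d]
9954 = n/2 × [2(14) + (n-1)(15)]
9954 = n/2 × [28 + 15n - 15]
19908 = n × [13 + 15n]
15n² + (13)n - 19908 = 0
Discriminant: Δ = (13)² - 4(15)(-19908) = 169 + 1194480 = 1194649
√Δ = 1093
n = [-(13) + √Δ] / (2·15) = (-13 + 1093) / 30 = 1080 / 30 = 36
(The negative root is discarded since n must be a positive integer.)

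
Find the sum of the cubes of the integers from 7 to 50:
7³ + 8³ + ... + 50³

Use ∑_{k=1}^{n} k³ = [n(n+1)/2]², then subtract the first 6 terms.
∑_{k=1}^{50} k³ = [50×51/2]² = 1275² = 1625625
∑_{k=1}^{6} k³ = [6×7/2]² = 21² = 441
∑_{k=7}^{50} k³ = 1625625 - 441 = 1625184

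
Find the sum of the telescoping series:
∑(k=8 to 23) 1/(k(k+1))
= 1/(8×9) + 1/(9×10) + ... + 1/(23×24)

Partial fractions: 1/(k(k+1)) = 1/k - 1/(k+1)
The series telescopes:
= (1/8 - 1/9) + (1/9 - 1/10) + ... + (1/23 - 1/24)
= 1/8 - 1/24
= 1/12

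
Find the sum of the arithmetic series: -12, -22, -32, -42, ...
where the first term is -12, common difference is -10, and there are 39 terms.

Sₙ = n/2 × (first + last)
Last term = a + (n-1)d = -12 + (39-1)×(-10) = -392
S_39 = 39/2 × (-12 + (-392))
S_39 = 39/2 × (-404) = -7878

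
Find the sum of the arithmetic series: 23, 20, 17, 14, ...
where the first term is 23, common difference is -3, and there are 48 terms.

Sₙ = n/2 × (first + last)
Last term = a + (n-1)d = 23 + (48-1)×(-3) = -118
S_48 = 48/2 × (23 + (-118))
S_48 = 48/2 × (-95) = -2280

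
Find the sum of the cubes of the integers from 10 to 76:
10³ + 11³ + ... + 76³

Use ∑_{k=1}^{n} k³ = [n(n+1)/2]², then subtract the first 9 terms.
∑_{k=1}^{76} k³ = [76×77/2]² = 2926² = 8561476
∑_{k=1}^{9} k³ = [9×10/2]² = 45² = 2025
∑_{k=10}^{76} k³ = 8561476 - 2025 = 8559451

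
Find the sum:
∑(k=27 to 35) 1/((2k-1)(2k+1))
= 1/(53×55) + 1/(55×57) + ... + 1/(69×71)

Partial fractions: 1/((2k-1)(2k+1)) = (1/2)[1/(2k-1) - 1/(2k+1)]
The series telescopes:
= (1/2)[1/53 - 1/71]
= 9/3763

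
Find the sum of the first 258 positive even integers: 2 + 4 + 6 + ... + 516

Sum of first n even numbers = n(n+1)
= 258×259
= 66822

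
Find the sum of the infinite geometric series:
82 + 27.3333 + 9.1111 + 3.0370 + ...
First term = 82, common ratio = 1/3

For |r| < 1, S = a / (1 - r)
S = 82 / (1 - (1/3))
S = 82 / (2/3)
S = 123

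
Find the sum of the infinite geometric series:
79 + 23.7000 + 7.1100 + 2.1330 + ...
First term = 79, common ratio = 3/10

For |r| < 1, S = a / (1 - r)
S = 79 / (1 - (3/10))
S = 79 / (7/10)
S = 790/7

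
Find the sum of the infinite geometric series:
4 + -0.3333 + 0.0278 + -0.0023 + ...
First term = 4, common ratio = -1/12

For |r| < 1, S = a / (1 - r)
S = 4 / (1 - (-1/12))
S = 4 / (13/12)
S = 48/13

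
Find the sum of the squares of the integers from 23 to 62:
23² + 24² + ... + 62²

Use ∑_{k=1}^{n} k² = n(n+1)(2n+1)/6, then subtract the first 22 terms.
∑_{k=1}^{62} k² = 62×63×125/6 = 81375
∑_{k=1}^{22} k² = 22×23×45/6 = 3795
∑_{k=23}^{62} k² = 81375 - 3795 = 77580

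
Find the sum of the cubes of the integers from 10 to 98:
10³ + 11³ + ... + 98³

Use ∑_{k=1}^{n} k³ = [n(n+1)/2]², then subtract the first 9 terms.
∑_{k=1}^{98} k³ = [98×99/2]² = 4851² = 23532201
∑_{k=1}^{9} k³ = [9×10/2]² = 45² = 2025
∑_{k=10}^{98} k³ = 23532201 - 2025 = 23530176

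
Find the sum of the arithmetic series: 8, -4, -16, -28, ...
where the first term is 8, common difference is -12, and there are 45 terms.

Sₙ = n/2 × (first + last)
Last term = a + (n-1)d = 8 + (45-1)×(-12) = -520
S_45 = 45/2 × (8 + (-520))
S_45 = 45/2 × (-512) = -11520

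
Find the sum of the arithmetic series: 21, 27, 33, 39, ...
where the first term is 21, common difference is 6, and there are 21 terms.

Sₙ = n/2 × (first + last)
Last term = a + (n-1)d = 21 + (21-1)×6 = 141
S_21 = 21/2 × (21 + 141)
S_21 = 21/2 × 162 = 1701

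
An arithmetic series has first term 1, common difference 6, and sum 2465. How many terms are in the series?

Using S = n/2 × [2a + (n-1)d]
2465 = n/2 × [2(1) + (n-1)(6)]
2465 = n/2 × [2 + 6n - 6]
4930 = n × [-4 + 6n]
6n² + (-4)n - 4930 = 0
Discriminant: Δ = (-4)² - 4(6)(-4930) = 16 + 118320 = 118336
√Δ = 344
n = [-(-4) + √Δ] / (2·6) = (4 + 344) / 12 = 348 / 12 = 29
(The negative root is discarded since n must be a positive integer.)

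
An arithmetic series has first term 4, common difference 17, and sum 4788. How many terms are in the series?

Using S = n/2 × [2a + (n-1)d]
4788 = n/2 × [2(4) + (n-1)(17)]
4788 = n/2 × [8 + 17n - 17]
9576 = n × [-9 + 17n]
17n² + (-9)n - 9576 = 0
Discriminant: Δ = (-9)² - 4(17)(-9576) = 81 + 651168 = 651249
√Δ = 807
n = [-(-9) + √Δ] / (2·17) = (9 + 807) / 34 = 816 / 34 = 24
(The negative root is discarded since n must be a positive integer.)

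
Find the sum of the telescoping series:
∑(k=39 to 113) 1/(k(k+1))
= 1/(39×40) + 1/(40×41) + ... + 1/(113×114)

Partial fractions: 1/(k(k+1)) = 1/k - 1/(k+1)
The series telescopes:
= (1/39 - 1/40) + (1/40 - 1/41) + ... + (1/113 - 1/114)
= 1/39 - 1/114
= 25/1482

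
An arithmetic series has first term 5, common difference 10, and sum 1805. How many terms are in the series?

Using S = n/2 × [2a + (n-1)d]
1805 = n/2 × [2(5) + (n-1)(10)]
1805 = n/2 × [10 + 10n - 10]
3610 = n × [0 + 10n]
10n² + (0)n - 3610 = 0
Discriminant: Δ = (0)² - 4(10)(-3610) = 0 + 144400 = 144400
√Δ = 380
n = [-(0) + √Δ] / (2·10) = (0 + 380) / 20 = 380 / 20 = 19
(The negative root is discarded since n must be a positive integer.)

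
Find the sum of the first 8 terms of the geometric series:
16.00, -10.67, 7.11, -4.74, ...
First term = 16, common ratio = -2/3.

Sₙ = a(1 - rⁿ) / (1 - r)
S_8 = 16(1 - (-2/3)^8) / (1 - (-2/3))
S_8 = 16(1 - (256/6561)) / (5/3)
S_8 = 20176/2187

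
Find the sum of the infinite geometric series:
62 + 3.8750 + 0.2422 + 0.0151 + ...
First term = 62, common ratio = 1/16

For |r| < 1, S = a / (1 - r)
S = 62 / (1 - (1/16))
S = 62 / (15/16)
S = 992/15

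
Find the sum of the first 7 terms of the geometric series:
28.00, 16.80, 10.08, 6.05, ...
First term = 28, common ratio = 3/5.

Sₙ = a(1 - rⁿ) / (1 - r)
S_7 = 28(1 - (3/5)^7) / (1 - (3/5))
S_7 = 28(1 - (2187/78125)) / (2/5)
S_7 = 1063132/15625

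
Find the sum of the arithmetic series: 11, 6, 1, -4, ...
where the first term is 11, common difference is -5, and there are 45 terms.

Sₙ = n/2 × (first + last)
Last term = a + (n-1)d = 11 + (45-1)×(-5) = -209
S_45 = 45/2 × (11 + (-209))
S_45 = 45/2 × (-198) = -4455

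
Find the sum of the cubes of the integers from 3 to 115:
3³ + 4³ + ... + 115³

Use ∑_{k=1}^{n} k³ = [n(n+1)/2]², then subtract the first 2 terms.
∑_{k=1}^{115} k³ = [115×116/2]² = 6670² = 44488900
∑_{k=1}^{2} k³ = [2×3/2]² = 3² = 9
∑_{k=3}^{115} k³ = 44488900 - 9 = 44488891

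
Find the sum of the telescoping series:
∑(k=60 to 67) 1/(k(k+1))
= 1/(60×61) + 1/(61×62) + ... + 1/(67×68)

Partial fractions: 1/(k(k+1)) = 1/k - 1/(k+1)
The series telescopes:
= (1/60 - 1/61) + (1/61 - 1/62) + ... + (1/67 - 1/68)
= 1/60 - 1/68
= 1/510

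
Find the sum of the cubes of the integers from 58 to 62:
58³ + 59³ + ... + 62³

Use ∑_{k=1}^{n} k³ = [n(n+1)/2]², then subtract the first 57 terms.
∑_{k=1}^{62} k³ = [62×63/2]² = 1953² = 3814209
∑_{k=1}^{57} k³ = [57×58/2]² = 1653² = 2732409
∑_{k=58}^{62} k³ = 3814209 - 2732409 = 1081800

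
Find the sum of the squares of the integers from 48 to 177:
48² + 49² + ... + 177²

Use ∑_{k=1}^{n} k² = n(n+1)(2n+1)/6, then subtract the first 47 terms.
∑_{k=1}^{177} k² = 177×178×355/6 = 1864105
∑_{k=1}^{47} k² = 47×48×95/6 = 35720
∑_{k=48}^{177} k² = 1864105 - 35720 = 1828385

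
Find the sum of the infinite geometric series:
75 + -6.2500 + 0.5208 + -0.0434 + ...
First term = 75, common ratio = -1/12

For |r| < 1, S = a / (1 - r)
S = 75 / (1 - (-1/12))
S = 75 / (13/12)
S = 900/13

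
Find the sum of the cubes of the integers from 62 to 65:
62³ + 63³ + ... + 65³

Use ∑_{k=1}^{n} k³ = [n(n+1)/2]², then subtract the first 61 terms.
∑_{k=1}^{65} k³ = [65×66/2]² = 2145² = 4601025
∑_{k=1}^{61} k³ = [61×62/2]² = 1891² = 3575881
∑_{k=62}^{65} k³ = 4601025 - 3575881 = 1025144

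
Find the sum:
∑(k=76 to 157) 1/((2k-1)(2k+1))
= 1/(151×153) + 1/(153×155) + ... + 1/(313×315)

Partial fractions: 1/((2k-1)(2k+1)) = (1/2)[1/(2k-1) - 1/(2k+1)]
The series telescopes:
= (1/2)[1/151 - 1/315]
= 82/47565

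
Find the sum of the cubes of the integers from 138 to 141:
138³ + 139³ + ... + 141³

Use ∑_{k=1}^{n} k³ = [n(n+1)/2]², then subtract the first 137 terms.
∑_{k=1}^{141} k³ = [141×142/2]² = 10011² = 100220121
∑_{k=1}^{137} k³ = [137×138/2]² = 9453² = 89359209
∑_{k=138}^{141} k³ = 100220121 - 89359209 = 10860912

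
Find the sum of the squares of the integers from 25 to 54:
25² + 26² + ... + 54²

Use ∑_{k=1}^{n} k² = n(n+1)(2n+1)/6, then subtract the first 24 terms.
∑_{k=1}^{54} k² = 54×55×109/6 = 53955
∑_{k=1}^{24} k² = 24×25×49/6 = 4900
∑_{k=25}^{54} k² = 53955 - 4900 = 49055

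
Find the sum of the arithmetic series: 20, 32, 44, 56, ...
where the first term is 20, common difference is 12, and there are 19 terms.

Sₙ = n/2 × (first + last)
Last term = a + (n-1)d = 20 + (19-1)×12 = 236
S_19 = 19/2 × (20 + 236)
S_19 = 19/2 × 256 = 2432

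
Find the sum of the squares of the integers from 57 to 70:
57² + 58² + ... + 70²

Use ∑_{k=1}^{n} k² = n(n+1)(2n+1)/6, then subtract the first 56 terms.
∑_{k=1}^{70} k² = 70×71×141/6 = 116795
∑_{k=1}^{56} k² = 56×57×113/6 = 60116
∑_{k=57}^{70} k² = 116795 - 60116 = 56679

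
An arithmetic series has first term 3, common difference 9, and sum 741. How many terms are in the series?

Using S = n/2 × [2a + (n-1)d]
741 = n/2 × [2(3) + (n-1)(9)]
741 = n/2 × [6 + 9n - 9]
1482 = n × [-3 + 9n]
9n² + (-3)n - 1482 = 0
Discriminant: Δ = (-3)² - 4(9)(-1482) = 9 + 53352 = 53361
√Δ = 231
n = [-(-3) + √Δ] / (2·9) = (3 + 231) / 18 = 234 / 18 = 13
(The negative root is discarded since n must be a positive integer.)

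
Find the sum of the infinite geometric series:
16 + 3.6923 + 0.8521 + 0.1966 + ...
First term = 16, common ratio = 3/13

For |r| < 1, S = a / (1 - r)
S = 16 / (1 - (3/13))
S = 16 / (10/13)
S = 104/5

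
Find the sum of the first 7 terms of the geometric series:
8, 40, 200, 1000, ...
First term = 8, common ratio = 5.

Sₙ = a(1 - rⁿ) / (1 - r)
S_7 = 8(1 - 5^7) / (1 - 5)
S_7 = 8(1 - 78125) / (-4)
S_7 = 156248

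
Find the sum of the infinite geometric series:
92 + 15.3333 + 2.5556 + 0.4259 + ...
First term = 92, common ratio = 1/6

For |r| < 1, S = a / (1 - r)
S = 92 / (1 - (1/6))
S = 92 / (5/6)
S = 552/5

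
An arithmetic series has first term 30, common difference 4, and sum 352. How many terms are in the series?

Using S = n/2 × [2a + (n-1)d]
352 = n/2 × [2(30) + (n-1)(4)]
352 = n/2 × [60 + 4n - 4]
704 = n × [56 + 4n]
4n² + (56)n - 704 = 0
Discriminant: Δ = (56)² - 4(4)(-704) = 3136 + 11264 = 14400
√Δ = 120
n = [-(56) + √Δ] / (2·4) = (-56 + 120) / 8 = 64 / 8 = 8
(The negative root is discarded since n must be a positive integer.)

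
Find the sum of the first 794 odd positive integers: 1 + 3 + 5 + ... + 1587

Sum of first n odd numbers = n²
= 794²
= 630436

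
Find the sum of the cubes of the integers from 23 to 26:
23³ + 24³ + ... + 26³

Use ∑_{k=1}^{n} k³ = [n(n+1)/2]², then subtract the first 22 terms.
∑_{k=1}^{26} k³ = [26×27/2]² = 351² = 123201
∑_{k=1}^{22} k³ = [22×23/2]² = 253² = 64009
∑_{k=23}^{26} k³ = 123201 - 64009 = 59192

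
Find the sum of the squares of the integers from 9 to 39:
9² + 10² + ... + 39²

Use ∑_{k=1}^{n} k² = n(n+1)(2n+1)/6, then subtract the first 8 terms.
∑_{k=1}^{39} k² = 39×40×79/6 = 20540
∑_{k=1}^{8} k² = 8×9×17/6 = 204
∑_{k=9}^{39} k² = 20540 - 204 = 20336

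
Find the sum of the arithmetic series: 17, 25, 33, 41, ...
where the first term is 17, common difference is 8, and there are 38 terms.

Sₙ = n/2 × (first + last)
Last term = a + (n-1)d = 17 + (38-1)×8 = 313
S_38 = 38/2 × (17 + 313)
S_38 = 38/2 × 330 = 6270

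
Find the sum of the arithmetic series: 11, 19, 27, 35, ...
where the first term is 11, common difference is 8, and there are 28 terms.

Sₙ = n/2 × (first + last)
Last term = a + (n-1)d = 11 + (28-1)×8 = 227
S_28 = 28/2 × (11 + 227)
S_28 = 28/2 × 238 = 3332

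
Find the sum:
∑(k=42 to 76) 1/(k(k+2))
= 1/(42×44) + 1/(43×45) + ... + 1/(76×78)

Partial fractions: 1/(k(k+2)) = (1/2)[1/k - 1/(k+2)]
Telescoping leaves the first two and last two terms:
= (1/2)[1/42 + 1/43 - 1/77 - 1/78]
= 915/86086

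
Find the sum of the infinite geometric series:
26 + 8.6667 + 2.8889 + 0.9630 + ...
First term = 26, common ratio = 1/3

For |r| < 1, S = a / (1 - r)
S = 26 / (1 - (1/3))
S = 26 / (2/3)
S = 39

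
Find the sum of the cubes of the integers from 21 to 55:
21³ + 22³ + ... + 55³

Use ∑_{k=1}^{n} k³ = [n(n+1)/2]², then subtract the first 20 terms.
∑_{k=1}^{55} k³ = [55×56/2]² = 1540² = 2371600
∑_{k=1}^{20} k³ = [20×21/2]² = 210² = 44100
∑_{k=21}^{55} k³ = 2371600 - 44100 = 2327500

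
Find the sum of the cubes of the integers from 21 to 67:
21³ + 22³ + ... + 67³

Use ∑_{k=1}^{n} k³ = [n(n+1)/2]², then subtract the first 20 terms.
∑_{k=1}^{67} k³ = [67×68/2]² = 2278² = 5189284
∑_{k=1}^{20} k³ = [20×21/2]² = 210² = 44100
∑_{k=21}^{67} k³ = 5189284 - 44100 = 5145184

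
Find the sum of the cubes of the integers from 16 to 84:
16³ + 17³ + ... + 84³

Use ∑_{k=1}^{n} k³ = [n(n+1)/2]², then subtract the first 15 terms.
∑_{k=1}^{84} k³ = [84×85/2]² = 3570² = 12744900
∑_{k=1}^{15} k³ = [15×16/2]² = 120² = 14400
∑_{k=16}^{84} k³ = 12744900 - 14400 = 12730500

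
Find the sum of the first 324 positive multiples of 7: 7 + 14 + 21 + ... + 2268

Factor out 7: = 7(1 + 2 + ... + 324) = 7 × n(n+1)/2
= 7 × 324×325/2
= 7 × 52650
= 368550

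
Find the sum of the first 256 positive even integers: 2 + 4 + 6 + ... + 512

Sum of first n even numbers = n(n+1)
= 256×257
= 65792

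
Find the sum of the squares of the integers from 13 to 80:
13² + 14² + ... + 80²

Use ∑_{k=1}^{n} k² = n(n+1)(2n+1)/6, then subtract the first 12 terms.
∑_{k=1}^{80} k² = 80×81×161/6 = 173880
∑_{k=1}^{12} k² = 12×13×25/6 = 650
∑_{k=13}^{80} k² = 173880 - 650 = 173230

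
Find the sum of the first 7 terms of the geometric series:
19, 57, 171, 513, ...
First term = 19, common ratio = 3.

Sₙ = a(1 - rⁿ) / (1 - r)
S_7 = 19(1 - 3^7) / (1 - 3)
S_7 = 19(1 - 2187) / (-2)
S_7 = 20767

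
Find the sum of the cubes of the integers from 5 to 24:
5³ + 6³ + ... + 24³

Use ∑_{k=1}^{n} k³ = [n(n+1)/2]², then subtract the first 4 terms.
∑_{k=1}^{24} k³ = [24×25/2]² = 300² = 90000
∑_{k=1}^{4} k³ = [4×5/2]² = 10² = 100
∑_{k=5}^{24} k³ = 90000 - 100 = 89900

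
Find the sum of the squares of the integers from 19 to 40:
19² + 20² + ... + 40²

Use ∑_{k=1}^{n} k² = n(n+1)(2n+1)/6, then subtract the first 18 terms.
∑_{k=1}^{40} k² = 40×41×81/6 = 22140
∑_{k=1}^{18} k² = 18×19×37/6 = 2109
∑_{k=19}^{40} k² = 22140 - 2109 = 20031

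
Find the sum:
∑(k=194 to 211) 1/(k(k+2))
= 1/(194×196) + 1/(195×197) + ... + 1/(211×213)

Partial fractions: 1/(k(k+2)) = (1/2)[1/k - 1/(k+2)]
Telescoping leaves the first two and last two terms:
= (1/2)[1/194 + 1/195 - 1/212 - 1/213]
= 82663/189805720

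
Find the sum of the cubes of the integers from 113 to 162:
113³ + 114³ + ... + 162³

Use ∑_{k=1}^{n} k³ = [n(n+1)/2]², then subtract the first 112 terms.
∑_{k=1}^{162} k³ = [162×163/2]² = 13203² = 174319209
∑_{k=1}^{112} k³ = [112×113/2]² = 6328² = 40043584
∑_{k=113}^{162} k³ = 174319209 - 40043584 = 134275625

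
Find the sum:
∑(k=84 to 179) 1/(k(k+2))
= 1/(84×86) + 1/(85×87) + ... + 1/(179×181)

Partial fractions: 1/(k(k+2)) = (1/2)[1/k - 1/(k+2)]
Telescoping leaves the first two and last two terms:
= (1/2)[1/84 + 1/85 - 1/180 - 1/181]
= 6101/969255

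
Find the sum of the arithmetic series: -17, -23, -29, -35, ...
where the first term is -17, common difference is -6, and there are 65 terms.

Sₙ = n/2 × (first + last)
Last term = a + (n-1)d = -17 + (65-1)×(-6) = -401
S_65 = 65/2 × (-17 + (-401))
S_65 = 65/2 × (-418) = -13585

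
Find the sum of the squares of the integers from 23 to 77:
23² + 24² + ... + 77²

Use ∑_{k=1}^{n} k² = n(n+1)(2n+1)/6, then subtract the first 22 terms.
∑_{k=1}^{77} k² = 77×78×155/6 = 155155
∑_{k=1}^{22} k² = 22×23×45/6 = 3795
∑_{k=23}^{77} k² = 155155 - 3795 = 151360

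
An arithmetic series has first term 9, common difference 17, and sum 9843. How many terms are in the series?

Using S = n/2 × [2a + (n-1)d]
9843 = n/2 × [2(9) + (n-1)(17)]
9843 = n/2 × [18 + 17n - 17]
19686 = n × [1 + 17n]
17n² + (1)n - 19686 = 0
Discriminant: Δ = (1)² - 4(17)(-19686) = 1 + 1338648 = 1338649
√Δ = 1157
n = [-(1) + √Δ] / (2·17) = (-1 + 1157) / 34 = 1156 / 34 = 34
(The negative root is discarded since n must be a positive integer.)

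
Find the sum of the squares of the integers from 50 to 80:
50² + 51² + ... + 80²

Use ∑_{k=1}^{n} k² = n(n+1)(2n+1)/6, then subtract the first 49 terms.
∑_{k=1}^{80} k² = 80×81×161/6 = 173880
∑_{k=1}^{49} k² = 49×50×99/6 = 40425
∑_{k=50}^{80} k² = 173880 - 40425 = 133455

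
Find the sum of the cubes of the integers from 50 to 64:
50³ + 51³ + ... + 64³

Use ∑_{k=1}^{n} k³ = [n(n+1)/2]², then subtract the first 49 terms.
∑_{k=1}^{64} k³ = [64×65/2]² = 2080² = 4326400
∑_{k=1}^{49} k³ = [49×50/2]² = 1225² = 1500625
∑_{k=50}^{64} k³ = 4326400 - 1500625 = 2825775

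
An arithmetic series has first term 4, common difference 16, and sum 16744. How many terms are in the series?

Using S = n/2 × [2a + (n-1)d]
16744 = n/2 × [2(4) + (n-1)(16)]
16744 = n/2 × [8 + 16n - 16]
33488 = n × [-8 + 16n]
16n² + (-8)n - 33488 = 0
Discriminant: Δ = (-8)² - 4(16)(-33488) = 64 + 2143232 = 2143296
√Δ = 1464
n = [-(-8) + √Δ] / (2·16) = (8 + 1464) / 32 = 1472 / 32 = 46
(The negative root is discarded since n must be a positive integer.)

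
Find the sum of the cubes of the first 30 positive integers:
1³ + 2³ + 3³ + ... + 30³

Formula: ∑k³ = [n(n+1)/2]²
= [30×31/2]²
= 465²
= 216225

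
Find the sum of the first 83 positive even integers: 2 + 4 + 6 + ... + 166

Sum of first n even numbers = n(n+1)
= 83×84
= 6972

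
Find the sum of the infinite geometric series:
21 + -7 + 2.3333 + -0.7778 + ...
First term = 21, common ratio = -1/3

For |r| < 1, S = a / (1 - r)
S = 21 / (1 - (-1/3))
S = 21 / (4/3)
S = 63/4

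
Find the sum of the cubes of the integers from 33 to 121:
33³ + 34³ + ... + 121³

Use ∑_{k=1}^{n} k³ = [n(n+1)/2]², then subtract the first 32 terms.
∑_{k=1}^{121} k³ = [121×122/2]² = 7381² = 54479161
∑_{k=1}^{32} k³ = [32×33/2]² = 528² = 278784
∑_{k=33}^{121} k³ = 54479161 - 278784 = 54200377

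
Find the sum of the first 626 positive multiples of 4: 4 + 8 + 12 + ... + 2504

Factor out 4: = 4(1 + 2 + ... + 626) = 4 × n(n+1)/2
= 4 × 626×627/2
= 4 × 196251
= 785004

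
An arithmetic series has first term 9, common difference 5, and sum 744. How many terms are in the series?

Using S = n/2 × [2a + (n-1)d]
744 = n/2 × [2(9) + (n-1)(5)]
744 = n/2 × [18 + 5n - 5]
1488 = n × [13 + 5n]
5n² + (13)n - 1488 = 0
Discriminant: Δ = (13)² - 4(5)(-1488) = 169 + 29760 = 29929
√Δ = 173
n = [-(13) + √Δ] / (2·5) = (-13 + 173) / 10 = 160 / 10 = 16
(The negative root is discarded since n must be a positive integer.)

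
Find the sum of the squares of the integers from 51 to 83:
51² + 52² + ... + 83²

Use ∑_{k=1}^{n} k² = n(n+1)(2n+1)/6, then subtract the first 50 terms.
∑_{k=1}^{83} k² = 83×84×167/6 = 194054
∑_{k=1}^{50} k² = 50×51×101/6 = 42925
∑_{k=51}^{83} k² = 194054 - 42925 = 151129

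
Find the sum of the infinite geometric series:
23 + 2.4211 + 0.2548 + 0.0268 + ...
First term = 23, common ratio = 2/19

For |r| < 1, S = a / (1 - r)
S = 23 / (1 - (2/19))
S = 23 / (17/19)
S = 437/17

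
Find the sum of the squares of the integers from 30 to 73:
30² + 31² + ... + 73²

Use ∑_{k=1}^{n} k² = n(n+1)(2n+1)/6, then subtract the first 29 terms.
∑_{k=1}^{73} k² = 73×74×147/6 = 132349
∑_{k=1}^{29} k² = 29×30×59/6 = 8555
∑_{k=30}^{73} k² = 132349 - 8555 = 123794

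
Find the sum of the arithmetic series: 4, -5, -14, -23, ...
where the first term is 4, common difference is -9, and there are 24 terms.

Sₙ = n/2 × (first + last)
Last term = a + (n-1)d = 4 + (24-1)×(-9) = -203
S_24 = 24/2 × (4 + (-203))
S_24 = 24/2 × (-199) = -2388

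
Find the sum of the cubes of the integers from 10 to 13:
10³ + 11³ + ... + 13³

Use ∑_{k=1}^{n} k³ = [n(n+1)/2]², then subtract the first 9 terms.
∑_{k=1}^{13} k³ = [13×14/2]² = 91² = 8281
∑_{k=1}^{9} k³ = [9×10/2]² = 45² = 2025
∑_{k=10}^{13} k³ = 8281 - 2025 = 6256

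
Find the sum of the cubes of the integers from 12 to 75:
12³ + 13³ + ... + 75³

Use ∑_{k=1}^{n} k³ = [n(n+1)/2]², then subtract the first 11 terms.
∑_{k=1}^{75} k³ = [75×76/2]² = 2850² = 8122500
∑_{k=1}^{11} k³ = [11×12/2]² = 66² = 4356
∑_{k=12}^{75} k³ = 8122500 - 4356 = 8118144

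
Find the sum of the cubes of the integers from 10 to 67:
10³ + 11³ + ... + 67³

Use ∑_{k=1}^{n} k³ = [n(n+1)/2]², then subtract the first 9 terms.
∑_{k=1}^{67} k³ = [67×68/2]² = 2278² = 5189284
∑_{k=1}^{9} k³ = [9×10/2]² = 45² = 2025
∑_{k=10}^{67} k³ = 5189284 - 2025 = 5187259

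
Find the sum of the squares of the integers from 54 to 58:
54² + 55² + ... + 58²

Use ∑_{k=1}^{n} k² = n(n+1)(2n+1)/6, then subtract the first 53 terms.
∑_{k=1}^{58} k² = 58×59×117/6 = 66729
∑_{k=1}^{53} k² = 53×54×107/6 = 51039
∑_{k=54}^{58} k² = 66729 - 51039 = 15690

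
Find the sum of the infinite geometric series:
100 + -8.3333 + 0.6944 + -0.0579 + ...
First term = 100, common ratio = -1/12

For |r| < 1, S = a / (1 - r)
S = 100 / (1 - (-1/12))
S = 100 / (13/12)
S = 1200/13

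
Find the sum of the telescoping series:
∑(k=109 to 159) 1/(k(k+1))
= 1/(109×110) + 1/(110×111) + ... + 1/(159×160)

Partial fractions: 1/(k(k+1)) = 1/k - 1/(k+1)
The series telescopes:
= (1/109 - 1/110) + (1/110 - 1/111) + ... + (1/159 - 1/160)
= 1/109 - 1/160
= 51/17440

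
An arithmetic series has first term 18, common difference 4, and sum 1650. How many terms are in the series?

Using S = n/2 × [2a + (n-1)d]
1650 = n/2 × [2(18) + (n-1)(4)]
1650 = n/2 × [36 + 4n - 4]
3300 = n × [32 + 4n]
4n² + (32)n - 3300 = 0
Discriminant: Δ = (32)² - 4(4)(-3300) = 1024 + 52800 = 53824
√Δ = 232
n = [-(32) + √Δ] / (2·4) = (-32 + 232) / 8 = 200 / 8 = 25
(The negative root is discarded since n must be a positive integer.)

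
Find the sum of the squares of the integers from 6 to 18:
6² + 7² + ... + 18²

Use ∑_{k=1}^{n} k² = n(n+1)(2n+1)/6, then subtract the first 5 terms.
∑_{k=1}^{18} k² = 18×19×37/6 = 2109
∑_{k=1}^{5} k² = 5×6×11/6 = 55
∑_{k=6}^{18} k² = 2109 - 55 = 2054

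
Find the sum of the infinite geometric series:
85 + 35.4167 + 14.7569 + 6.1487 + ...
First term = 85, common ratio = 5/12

For |r| < 1, S = a / (1 - r)
S = 85 / (1 - (5/12))
S = 85 / (7/12)
S = 1020/7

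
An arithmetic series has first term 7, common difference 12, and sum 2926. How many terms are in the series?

Using S = n/2 × [2a + (n-1)d]
2926 = n/2 × [2(7) + (n-1)(12)]
2926 = n/2 × [14 + 12n - 12]
5852 = n × [2 + 12n]
12n² + (2)n - 5852 = 0
Discriminant: Δ = (2)² - 4(12)(-5852) = 4 + 280896 = 280900
√Δ = 530
n = [-(2) + √Δ] / (2·12) = (-2 + 530) / 24 = 528 / 24 = 22
(The negative root is discarded since n must be a positive integer.)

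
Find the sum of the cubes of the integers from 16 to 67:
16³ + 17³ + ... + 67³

Use ∑_{k=1}^{n} k³ = [n(n+1)/2]², then subtract the first 15 terms.
∑_{k=1}^{67} k³ = [67×68/2]² = 2278² = 5189284
∑_{k=1}^{15} k³ = [15×16/2]² = 120² = 14400
∑_{k=16}^{67} k³ = 5189284 - 14400 = 5174884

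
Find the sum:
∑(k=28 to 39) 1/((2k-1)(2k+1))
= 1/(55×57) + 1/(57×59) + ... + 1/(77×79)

Partial fractions: 1/((2k-1)(2k+1)) = (1/2)[1/(2k-1) - 1/(2k+1)]
The series telescopes:
= (1/2)[1/55 - 1/79]
= 12/4345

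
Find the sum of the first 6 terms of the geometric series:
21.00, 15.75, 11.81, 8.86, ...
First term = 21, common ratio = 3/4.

Sₙ = a(1 - rⁿ) / (1 - r)
S_6 = 21(1 - (3/4)^6) / (1 - (3/4))
S_6 = 21(1 - (729/4096)) / (1/4)
S_6 = 70707/1024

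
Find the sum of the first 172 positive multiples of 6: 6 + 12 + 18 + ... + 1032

Factor out 6: = 6(1 + 2 + ... + 172) = 6 × n(n+1)/2
= 6 × 172×173/2
= 6 × 14878
= 89268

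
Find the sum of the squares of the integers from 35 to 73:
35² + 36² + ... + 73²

Use ∑_{k=1}^{n} k² = n(n+1)(2n+1)/6, then subtract the first 34 terms.
∑_{k=1}^{73} k² = 73×74×147/6 = 132349
∑_{k=1}^{34} k² = 34×35×69/6 = 13685
∑_{k=35}^{73} k² = 132349 - 13685 = 118664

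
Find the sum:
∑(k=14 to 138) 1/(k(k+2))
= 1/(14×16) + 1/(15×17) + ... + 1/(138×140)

Partial fractions: 1/(k(k+2)) = (1/2)[1/k - 1/(k+2)]
Telescoping leaves the first two and last two terms:
= (1/2)[1/14 + 1/15 - 1/139 - 1/140]
= 1445/23352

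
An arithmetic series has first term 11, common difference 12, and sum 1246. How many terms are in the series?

Using S = n/2 × [2a + (n-1)d]
1246 = n/2 × [2(11) + (n-1)(12)]
1246 = n/2 × [22 + 12n - 12]
2492 = n × [10 + 12n]
12n² + (10)n - 2492 = 0
Discriminant: Δ = (10)² - 4(12)(-2492) = 100 + 119616 = 119716
√Δ = 346
n = [-(10) + √Δ] / (2·12) = (-10 + 346) / 24 = 336 / 24 = 14
(The negative root is discarded since n must be a positive integer.)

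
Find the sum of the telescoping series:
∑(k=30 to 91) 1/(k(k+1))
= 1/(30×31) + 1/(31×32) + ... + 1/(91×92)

Partial fractions: 1/(k(k+1)) = 1/k - 1/(k+1)
The series telescopes:
= (1/30 - 1/31) + (1/31 - 1/32) + ... + (1/91 - 1/92)
= 1/30 - 1/92
= 31/1380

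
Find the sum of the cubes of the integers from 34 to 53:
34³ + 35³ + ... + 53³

Use ∑_{k=1}^{n} k³ = [n(n+1)/2]², then subtract the first 33 terms.
∑_{k=1}^{53} k³ = [53×54/2]² = 1431² = 2047761
∑_{k=1}^{33} k³ = [33×34/2]² = 561² = 314721
∑_{k=34}^{53} k³ = 2047761 - 314721 = 1733040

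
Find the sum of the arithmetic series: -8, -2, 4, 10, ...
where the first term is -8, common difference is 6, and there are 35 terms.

Sₙ = n/2 × (first + last)
Last term = a + (n-1)d = -8 + (35-1)×6 = 196
S_35 = 35/2 × (-8 + 196)
S_35 = 35/2 × 188 = 3290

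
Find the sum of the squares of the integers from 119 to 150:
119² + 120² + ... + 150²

Use ∑_{k=1}^{n} k² = n(n+1)(2n+1)/6, then subtract the first 118 terms.
∑_{k=1}^{150} k² = 150×151×301/6 = 1136275
∑_{k=1}^{118} k² = 118×119×237/6 = 554659
∑_{k=119}^{150} k² = 1136275 - 554659 = 581616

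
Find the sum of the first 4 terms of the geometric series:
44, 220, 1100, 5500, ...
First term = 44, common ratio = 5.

Sₙ = a(1 - rⁿ) / (1 - r)
S_4 = 44(1 - 5^4) / (1 - 5)
S_4 = 44(1 - 625) / (-4)
S_4 = 6864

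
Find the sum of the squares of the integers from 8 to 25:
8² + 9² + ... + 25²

Use ∑_{k=1}^{n} k² = n(n+1)(2n+1)/6, then subtract the first 7 terms.
∑_{k=1}^{25} k² = 25×26×51/6 = 5525
∑_{k=1}^{7} k² = 7×8×15/6 = 140
∑_{k=8}^{25} k² = 5525 - 140 = 5385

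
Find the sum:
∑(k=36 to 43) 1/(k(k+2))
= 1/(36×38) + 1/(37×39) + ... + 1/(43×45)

Partial fractions: 1/(k(k+2)) = (1/2)[1/k - 1/(k+2)]
Telescoping leaves the first two and last two terms:
= (1/2)[1/36 + 1/37 - 1/44 - 1/45]
= 361/73260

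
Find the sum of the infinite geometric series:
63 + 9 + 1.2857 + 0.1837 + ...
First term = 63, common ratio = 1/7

For |r| < 1, S = a / (1 - r)
S = 63 / (1 - (1/7))
S = 63 / (6/7)
S = 147/2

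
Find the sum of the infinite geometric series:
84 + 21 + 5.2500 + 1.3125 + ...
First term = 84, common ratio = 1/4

For |r| < 1, S = a / (1 - r)
S = 84 / (1 - (1/4))
S = 84 / (3/4)
S = 112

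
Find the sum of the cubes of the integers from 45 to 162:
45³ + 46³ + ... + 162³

Use ∑_{k=1}^{n} k³ = [n(n+1)/2]², then subtract the first 44 terms.
∑_{k=1}^{162} k³ = [162×163/2]² = 13203² = 174319209
∑_{k=1}^{44} k³ = [44×45/2]² = 990² = 980100
∑_{k=45}^{162} k³ = 174319209 - 980100 = 173339109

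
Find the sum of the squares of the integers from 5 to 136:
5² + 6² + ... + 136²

Use ∑_{k=1}^{n} k² = n(n+1)(2n+1)/6, then subtract the first 4 terms.
∑_{k=1}^{136} k² = 136×137×273/6 = 847756
∑_{k=1}^{4} k² = 4×5×9/6 = 30
∑_{k=5}^{136} k² = 847756 - 30 = 847726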